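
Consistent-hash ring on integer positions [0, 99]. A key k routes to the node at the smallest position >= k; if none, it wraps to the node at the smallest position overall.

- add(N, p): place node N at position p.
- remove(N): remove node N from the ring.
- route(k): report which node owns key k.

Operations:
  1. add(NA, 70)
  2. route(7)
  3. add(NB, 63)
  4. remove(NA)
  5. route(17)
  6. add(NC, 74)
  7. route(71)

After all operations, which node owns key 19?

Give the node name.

Answer: NB

Derivation:
Op 1: add NA@70 -> ring=[70:NA]
Op 2: route key 7: smallest pos >= 7 is 70 -> NA
Op 3: add NB@63 -> ring=[63:NB,70:NA]
Op 4: remove NA -> ring=[63:NB]
Op 5: route key 17: smallest pos >= 17 is 63 -> NB
Op 6: add NC@74 -> ring=[63:NB,74:NC]
Op 7: route key 71: smallest pos >= 71 is 74 -> NC
Final route key 19: smallest pos >= 19 is 63 -> NB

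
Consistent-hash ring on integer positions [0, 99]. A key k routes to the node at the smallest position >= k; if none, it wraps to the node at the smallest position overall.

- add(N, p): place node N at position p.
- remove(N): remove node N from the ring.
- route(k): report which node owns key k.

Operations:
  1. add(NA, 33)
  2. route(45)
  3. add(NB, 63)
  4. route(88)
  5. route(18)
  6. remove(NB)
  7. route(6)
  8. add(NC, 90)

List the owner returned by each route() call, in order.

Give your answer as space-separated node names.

Op 1: add NA@33 -> ring=[33:NA]
Op 2: route key 45: none >= 45, wrap to smallest pos 33 -> NA
Op 3: add NB@63 -> ring=[33:NA,63:NB]
Op 4: route key 88: none >= 88, wrap to smallest pos 33 -> NA
Op 5: route key 18: smallest pos >= 18 is 33 -> NA
Op 6: remove NB -> ring=[33:NA]
Op 7: route key 6: smallest pos >= 6 is 33 -> NA
Op 8: add NC@90 -> ring=[33:NA,90:NC]

Answer: NA NA NA NA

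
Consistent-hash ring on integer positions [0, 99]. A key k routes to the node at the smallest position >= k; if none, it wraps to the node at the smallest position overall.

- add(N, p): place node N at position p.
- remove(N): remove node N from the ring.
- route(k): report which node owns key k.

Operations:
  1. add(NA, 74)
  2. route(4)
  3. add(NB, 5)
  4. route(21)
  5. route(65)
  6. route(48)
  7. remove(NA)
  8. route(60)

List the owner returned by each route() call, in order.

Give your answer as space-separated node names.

Op 1: add NA@74 -> ring=[74:NA]
Op 2: route key 4: smallest pos >= 4 is 74 -> NA
Op 3: add NB@5 -> ring=[5:NB,74:NA]
Op 4: route key 21: smallest pos >= 21 is 74 -> NA
Op 5: route key 65: smallest pos >= 65 is 74 -> NA
Op 6: route key 48: smallest pos >= 48 is 74 -> NA
Op 7: remove NA -> ring=[5:NB]
Op 8: route key 60: none >= 60, wrap to smallest pos 5 -> NB

Answer: NA NA NA NA NB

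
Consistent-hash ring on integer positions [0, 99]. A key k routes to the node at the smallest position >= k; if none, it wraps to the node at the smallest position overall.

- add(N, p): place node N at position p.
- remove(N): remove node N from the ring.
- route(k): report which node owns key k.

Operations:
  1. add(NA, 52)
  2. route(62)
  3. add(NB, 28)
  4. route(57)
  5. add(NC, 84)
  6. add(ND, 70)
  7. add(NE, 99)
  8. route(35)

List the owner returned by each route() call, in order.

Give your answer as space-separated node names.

Answer: NA NB NA

Derivation:
Op 1: add NA@52 -> ring=[52:NA]
Op 2: route key 62: none >= 62, wrap to smallest pos 52 -> NA
Op 3: add NB@28 -> ring=[28:NB,52:NA]
Op 4: route key 57: none >= 57, wrap to smallest pos 28 -> NB
Op 5: add NC@84 -> ring=[28:NB,52:NA,84:NC]
Op 6: add ND@70 -> ring=[28:NB,52:NA,70:ND,84:NC]
Op 7: add NE@99 -> ring=[28:NB,52:NA,70:ND,84:NC,99:NE]
Op 8: route key 35: smallest pos >= 35 is 52 -> NA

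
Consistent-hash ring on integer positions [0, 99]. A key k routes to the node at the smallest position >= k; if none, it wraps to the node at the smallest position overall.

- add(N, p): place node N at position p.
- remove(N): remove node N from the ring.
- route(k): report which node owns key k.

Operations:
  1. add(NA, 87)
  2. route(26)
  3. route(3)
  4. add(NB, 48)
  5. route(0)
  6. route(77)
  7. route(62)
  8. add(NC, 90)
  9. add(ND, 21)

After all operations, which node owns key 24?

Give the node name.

Answer: NB

Derivation:
Op 1: add NA@87 -> ring=[87:NA]
Op 2: route key 26: smallest pos >= 26 is 87 -> NA
Op 3: route key 3: smallest pos >= 3 is 87 -> NA
Op 4: add NB@48 -> ring=[48:NB,87:NA]
Op 5: route key 0: smallest pos >= 0 is 48 -> NB
Op 6: route key 77: smallest pos >= 77 is 87 -> NA
Op 7: route key 62: smallest pos >= 62 is 87 -> NA
Op 8: add NC@90 -> ring=[48:NB,87:NA,90:NC]
Op 9: add ND@21 -> ring=[21:ND,48:NB,87:NA,90:NC]
Final route key 24: smallest pos >= 24 is 48 -> NB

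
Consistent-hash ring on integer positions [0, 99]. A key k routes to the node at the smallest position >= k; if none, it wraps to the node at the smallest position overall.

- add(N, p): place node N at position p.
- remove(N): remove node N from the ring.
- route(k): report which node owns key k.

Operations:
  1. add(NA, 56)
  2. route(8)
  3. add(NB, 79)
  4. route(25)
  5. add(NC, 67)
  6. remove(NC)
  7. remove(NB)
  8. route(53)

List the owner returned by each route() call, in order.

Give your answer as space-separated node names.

Answer: NA NA NA

Derivation:
Op 1: add NA@56 -> ring=[56:NA]
Op 2: route key 8: smallest pos >= 8 is 56 -> NA
Op 3: add NB@79 -> ring=[56:NA,79:NB]
Op 4: route key 25: smallest pos >= 25 is 56 -> NA
Op 5: add NC@67 -> ring=[56:NA,67:NC,79:NB]
Op 6: remove NC -> ring=[56:NA,79:NB]
Op 7: remove NB -> ring=[56:NA]
Op 8: route key 53: smallest pos >= 53 is 56 -> NA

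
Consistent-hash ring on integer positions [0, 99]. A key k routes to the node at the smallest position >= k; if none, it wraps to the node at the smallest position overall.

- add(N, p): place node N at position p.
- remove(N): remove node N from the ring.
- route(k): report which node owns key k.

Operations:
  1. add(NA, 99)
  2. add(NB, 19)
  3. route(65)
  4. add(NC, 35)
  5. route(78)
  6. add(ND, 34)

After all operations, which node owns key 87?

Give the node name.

Op 1: add NA@99 -> ring=[99:NA]
Op 2: add NB@19 -> ring=[19:NB,99:NA]
Op 3: route key 65: smallest pos >= 65 is 99 -> NA
Op 4: add NC@35 -> ring=[19:NB,35:NC,99:NA]
Op 5: route key 78: smallest pos >= 78 is 99 -> NA
Op 6: add ND@34 -> ring=[19:NB,34:ND,35:NC,99:NA]
Final route key 87: smallest pos >= 87 is 99 -> NA

Answer: NA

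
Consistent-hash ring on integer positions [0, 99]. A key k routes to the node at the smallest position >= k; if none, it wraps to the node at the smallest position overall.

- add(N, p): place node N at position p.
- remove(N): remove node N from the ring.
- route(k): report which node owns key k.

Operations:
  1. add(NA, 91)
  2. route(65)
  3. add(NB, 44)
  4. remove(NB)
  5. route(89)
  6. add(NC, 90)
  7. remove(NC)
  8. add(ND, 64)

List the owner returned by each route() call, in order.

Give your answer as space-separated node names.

Op 1: add NA@91 -> ring=[91:NA]
Op 2: route key 65: smallest pos >= 65 is 91 -> NA
Op 3: add NB@44 -> ring=[44:NB,91:NA]
Op 4: remove NB -> ring=[91:NA]
Op 5: route key 89: smallest pos >= 89 is 91 -> NA
Op 6: add NC@90 -> ring=[90:NC,91:NA]
Op 7: remove NC -> ring=[91:NA]
Op 8: add ND@64 -> ring=[64:ND,91:NA]

Answer: NA NA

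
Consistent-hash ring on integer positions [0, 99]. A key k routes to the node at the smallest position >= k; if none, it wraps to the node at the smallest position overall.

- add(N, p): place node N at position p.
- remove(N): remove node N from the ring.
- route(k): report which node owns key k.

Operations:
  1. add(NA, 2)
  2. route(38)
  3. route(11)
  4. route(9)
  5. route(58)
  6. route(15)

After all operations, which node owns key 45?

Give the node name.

Answer: NA

Derivation:
Op 1: add NA@2 -> ring=[2:NA]
Op 2: route key 38: none >= 38, wrap to smallest pos 2 -> NA
Op 3: route key 11: none >= 11, wrap to smallest pos 2 -> NA
Op 4: route key 9: none >= 9, wrap to smallest pos 2 -> NA
Op 5: route key 58: none >= 58, wrap to smallest pos 2 -> NA
Op 6: route key 15: none >= 15, wrap to smallest pos 2 -> NA
Final route key 45: none >= 45, wrap to smallest pos 2 -> NA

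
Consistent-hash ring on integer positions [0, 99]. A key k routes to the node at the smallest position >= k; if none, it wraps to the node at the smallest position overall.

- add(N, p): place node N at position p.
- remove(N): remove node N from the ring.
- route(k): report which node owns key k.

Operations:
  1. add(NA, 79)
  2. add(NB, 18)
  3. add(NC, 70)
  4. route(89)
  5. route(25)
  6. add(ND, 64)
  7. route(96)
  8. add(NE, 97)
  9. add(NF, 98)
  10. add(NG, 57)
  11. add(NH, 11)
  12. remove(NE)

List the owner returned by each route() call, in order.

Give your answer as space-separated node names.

Op 1: add NA@79 -> ring=[79:NA]
Op 2: add NB@18 -> ring=[18:NB,79:NA]
Op 3: add NC@70 -> ring=[18:NB,70:NC,79:NA]
Op 4: route key 89: none >= 89, wrap to smallest pos 18 -> NB
Op 5: route key 25: smallest pos >= 25 is 70 -> NC
Op 6: add ND@64 -> ring=[18:NB,64:ND,70:NC,79:NA]
Op 7: route key 96: none >= 96, wrap to smallest pos 18 -> NB
Op 8: add NE@97 -> ring=[18:NB,64:ND,70:NC,79:NA,97:NE]
Op 9: add NF@98 -> ring=[18:NB,64:ND,70:NC,79:NA,97:NE,98:NF]
Op 10: add NG@57 -> ring=[18:NB,57:NG,64:ND,70:NC,79:NA,97:NE,98:NF]
Op 11: add NH@11 -> ring=[11:NH,18:NB,57:NG,64:ND,70:NC,79:NA,97:NE,98:NF]
Op 12: remove NE -> ring=[11:NH,18:NB,57:NG,64:ND,70:NC,79:NA,98:NF]

Answer: NB NC NB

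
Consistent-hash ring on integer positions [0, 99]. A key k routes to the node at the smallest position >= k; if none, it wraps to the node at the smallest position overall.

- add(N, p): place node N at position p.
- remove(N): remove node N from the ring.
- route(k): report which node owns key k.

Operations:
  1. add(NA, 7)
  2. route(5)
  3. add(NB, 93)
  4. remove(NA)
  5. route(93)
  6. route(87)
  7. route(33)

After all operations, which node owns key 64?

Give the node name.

Op 1: add NA@7 -> ring=[7:NA]
Op 2: route key 5: smallest pos >= 5 is 7 -> NA
Op 3: add NB@93 -> ring=[7:NA,93:NB]
Op 4: remove NA -> ring=[93:NB]
Op 5: route key 93: smallest pos >= 93 is 93 -> NB
Op 6: route key 87: smallest pos >= 87 is 93 -> NB
Op 7: route key 33: smallest pos >= 33 is 93 -> NB
Final route key 64: smallest pos >= 64 is 93 -> NB

Answer: NB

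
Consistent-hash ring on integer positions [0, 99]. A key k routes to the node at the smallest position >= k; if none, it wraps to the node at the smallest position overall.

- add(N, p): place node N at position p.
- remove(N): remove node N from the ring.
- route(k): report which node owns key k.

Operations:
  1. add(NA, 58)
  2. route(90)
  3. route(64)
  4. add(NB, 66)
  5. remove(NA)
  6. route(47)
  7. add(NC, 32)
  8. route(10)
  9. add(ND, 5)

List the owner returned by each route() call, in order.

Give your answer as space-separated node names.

Answer: NA NA NB NC

Derivation:
Op 1: add NA@58 -> ring=[58:NA]
Op 2: route key 90: none >= 90, wrap to smallest pos 58 -> NA
Op 3: route key 64: none >= 64, wrap to smallest pos 58 -> NA
Op 4: add NB@66 -> ring=[58:NA,66:NB]
Op 5: remove NA -> ring=[66:NB]
Op 6: route key 47: smallest pos >= 47 is 66 -> NB
Op 7: add NC@32 -> ring=[32:NC,66:NB]
Op 8: route key 10: smallest pos >= 10 is 32 -> NC
Op 9: add ND@5 -> ring=[5:ND,32:NC,66:NB]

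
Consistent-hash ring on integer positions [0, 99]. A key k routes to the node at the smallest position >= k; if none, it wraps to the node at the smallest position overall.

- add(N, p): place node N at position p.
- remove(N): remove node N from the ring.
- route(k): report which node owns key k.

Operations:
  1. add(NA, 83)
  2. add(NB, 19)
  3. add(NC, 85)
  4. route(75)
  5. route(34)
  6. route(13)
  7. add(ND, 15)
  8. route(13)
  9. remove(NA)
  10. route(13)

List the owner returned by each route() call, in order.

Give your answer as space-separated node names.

Answer: NA NA NB ND ND

Derivation:
Op 1: add NA@83 -> ring=[83:NA]
Op 2: add NB@19 -> ring=[19:NB,83:NA]
Op 3: add NC@85 -> ring=[19:NB,83:NA,85:NC]
Op 4: route key 75: smallest pos >= 75 is 83 -> NA
Op 5: route key 34: smallest pos >= 34 is 83 -> NA
Op 6: route key 13: smallest pos >= 13 is 19 -> NB
Op 7: add ND@15 -> ring=[15:ND,19:NB,83:NA,85:NC]
Op 8: route key 13: smallest pos >= 13 is 15 -> ND
Op 9: remove NA -> ring=[15:ND,19:NB,85:NC]
Op 10: route key 13: smallest pos >= 13 is 15 -> ND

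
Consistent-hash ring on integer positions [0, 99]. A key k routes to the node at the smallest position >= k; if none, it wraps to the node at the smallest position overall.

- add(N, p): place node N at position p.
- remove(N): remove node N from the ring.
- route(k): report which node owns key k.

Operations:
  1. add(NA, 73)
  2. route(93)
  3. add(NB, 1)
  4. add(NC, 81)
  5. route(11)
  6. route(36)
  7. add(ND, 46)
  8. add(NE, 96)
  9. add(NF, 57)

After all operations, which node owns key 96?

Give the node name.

Answer: NE

Derivation:
Op 1: add NA@73 -> ring=[73:NA]
Op 2: route key 93: none >= 93, wrap to smallest pos 73 -> NA
Op 3: add NB@1 -> ring=[1:NB,73:NA]
Op 4: add NC@81 -> ring=[1:NB,73:NA,81:NC]
Op 5: route key 11: smallest pos >= 11 is 73 -> NA
Op 6: route key 36: smallest pos >= 36 is 73 -> NA
Op 7: add ND@46 -> ring=[1:NB,46:ND,73:NA,81:NC]
Op 8: add NE@96 -> ring=[1:NB,46:ND,73:NA,81:NC,96:NE]
Op 9: add NF@57 -> ring=[1:NB,46:ND,57:NF,73:NA,81:NC,96:NE]
Final route key 96: smallest pos >= 96 is 96 -> NE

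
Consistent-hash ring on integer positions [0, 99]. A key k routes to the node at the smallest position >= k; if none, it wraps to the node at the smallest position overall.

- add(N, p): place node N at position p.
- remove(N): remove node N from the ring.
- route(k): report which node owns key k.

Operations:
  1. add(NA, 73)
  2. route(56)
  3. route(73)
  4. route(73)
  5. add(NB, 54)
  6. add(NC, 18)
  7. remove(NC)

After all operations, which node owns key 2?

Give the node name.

Op 1: add NA@73 -> ring=[73:NA]
Op 2: route key 56: smallest pos >= 56 is 73 -> NA
Op 3: route key 73: smallest pos >= 73 is 73 -> NA
Op 4: route key 73: smallest pos >= 73 is 73 -> NA
Op 5: add NB@54 -> ring=[54:NB,73:NA]
Op 6: add NC@18 -> ring=[18:NC,54:NB,73:NA]
Op 7: remove NC -> ring=[54:NB,73:NA]
Final route key 2: smallest pos >= 2 is 54 -> NB

Answer: NB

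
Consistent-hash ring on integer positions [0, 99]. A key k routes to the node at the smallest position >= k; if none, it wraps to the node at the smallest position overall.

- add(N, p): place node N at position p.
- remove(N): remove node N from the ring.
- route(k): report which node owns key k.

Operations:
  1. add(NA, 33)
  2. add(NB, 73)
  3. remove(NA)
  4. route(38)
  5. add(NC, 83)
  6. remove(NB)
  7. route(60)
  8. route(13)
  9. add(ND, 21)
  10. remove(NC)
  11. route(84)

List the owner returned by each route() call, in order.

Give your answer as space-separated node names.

Answer: NB NC NC ND

Derivation:
Op 1: add NA@33 -> ring=[33:NA]
Op 2: add NB@73 -> ring=[33:NA,73:NB]
Op 3: remove NA -> ring=[73:NB]
Op 4: route key 38: smallest pos >= 38 is 73 -> NB
Op 5: add NC@83 -> ring=[73:NB,83:NC]
Op 6: remove NB -> ring=[83:NC]
Op 7: route key 60: smallest pos >= 60 is 83 -> NC
Op 8: route key 13: smallest pos >= 13 is 83 -> NC
Op 9: add ND@21 -> ring=[21:ND,83:NC]
Op 10: remove NC -> ring=[21:ND]
Op 11: route key 84: none >= 84, wrap to smallest pos 21 -> ND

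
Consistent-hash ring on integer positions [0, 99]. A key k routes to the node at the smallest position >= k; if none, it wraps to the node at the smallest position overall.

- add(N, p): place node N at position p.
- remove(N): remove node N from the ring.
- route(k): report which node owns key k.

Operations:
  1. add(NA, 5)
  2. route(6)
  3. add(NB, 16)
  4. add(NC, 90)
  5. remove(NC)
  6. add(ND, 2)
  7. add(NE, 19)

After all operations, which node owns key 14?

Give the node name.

Answer: NB

Derivation:
Op 1: add NA@5 -> ring=[5:NA]
Op 2: route key 6: none >= 6, wrap to smallest pos 5 -> NA
Op 3: add NB@16 -> ring=[5:NA,16:NB]
Op 4: add NC@90 -> ring=[5:NA,16:NB,90:NC]
Op 5: remove NC -> ring=[5:NA,16:NB]
Op 6: add ND@2 -> ring=[2:ND,5:NA,16:NB]
Op 7: add NE@19 -> ring=[2:ND,5:NA,16:NB,19:NE]
Final route key 14: smallest pos >= 14 is 16 -> NB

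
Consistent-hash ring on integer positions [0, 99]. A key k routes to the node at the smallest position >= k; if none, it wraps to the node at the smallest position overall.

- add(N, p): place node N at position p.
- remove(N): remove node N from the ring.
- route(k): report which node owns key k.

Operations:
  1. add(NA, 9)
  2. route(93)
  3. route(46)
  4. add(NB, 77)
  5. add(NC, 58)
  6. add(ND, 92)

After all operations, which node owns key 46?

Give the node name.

Op 1: add NA@9 -> ring=[9:NA]
Op 2: route key 93: none >= 93, wrap to smallest pos 9 -> NA
Op 3: route key 46: none >= 46, wrap to smallest pos 9 -> NA
Op 4: add NB@77 -> ring=[9:NA,77:NB]
Op 5: add NC@58 -> ring=[9:NA,58:NC,77:NB]
Op 6: add ND@92 -> ring=[9:NA,58:NC,77:NB,92:ND]
Final route key 46: smallest pos >= 46 is 58 -> NC

Answer: NC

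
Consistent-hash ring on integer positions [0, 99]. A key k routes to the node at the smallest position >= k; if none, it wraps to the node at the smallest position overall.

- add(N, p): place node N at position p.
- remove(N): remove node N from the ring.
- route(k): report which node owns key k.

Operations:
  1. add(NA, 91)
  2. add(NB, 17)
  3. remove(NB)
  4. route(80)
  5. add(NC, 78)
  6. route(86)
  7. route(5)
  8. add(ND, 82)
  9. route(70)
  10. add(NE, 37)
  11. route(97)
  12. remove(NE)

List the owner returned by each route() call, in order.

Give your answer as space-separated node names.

Op 1: add NA@91 -> ring=[91:NA]
Op 2: add NB@17 -> ring=[17:NB,91:NA]
Op 3: remove NB -> ring=[91:NA]
Op 4: route key 80: smallest pos >= 80 is 91 -> NA
Op 5: add NC@78 -> ring=[78:NC,91:NA]
Op 6: route key 86: smallest pos >= 86 is 91 -> NA
Op 7: route key 5: smallest pos >= 5 is 78 -> NC
Op 8: add ND@82 -> ring=[78:NC,82:ND,91:NA]
Op 9: route key 70: smallest pos >= 70 is 78 -> NC
Op 10: add NE@37 -> ring=[37:NE,78:NC,82:ND,91:NA]
Op 11: route key 97: none >= 97, wrap to smallest pos 37 -> NE
Op 12: remove NE -> ring=[78:NC,82:ND,91:NA]

Answer: NA NA NC NC NE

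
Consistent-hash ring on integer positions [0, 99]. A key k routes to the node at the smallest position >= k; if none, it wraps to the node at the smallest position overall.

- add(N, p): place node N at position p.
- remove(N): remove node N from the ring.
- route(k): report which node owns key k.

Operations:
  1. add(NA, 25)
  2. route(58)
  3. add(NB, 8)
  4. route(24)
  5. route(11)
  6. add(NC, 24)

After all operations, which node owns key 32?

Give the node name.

Answer: NB

Derivation:
Op 1: add NA@25 -> ring=[25:NA]
Op 2: route key 58: none >= 58, wrap to smallest pos 25 -> NA
Op 3: add NB@8 -> ring=[8:NB,25:NA]
Op 4: route key 24: smallest pos >= 24 is 25 -> NA
Op 5: route key 11: smallest pos >= 11 is 25 -> NA
Op 6: add NC@24 -> ring=[8:NB,24:NC,25:NA]
Final route key 32: none >= 32, wrap to smallest pos 8 -> NB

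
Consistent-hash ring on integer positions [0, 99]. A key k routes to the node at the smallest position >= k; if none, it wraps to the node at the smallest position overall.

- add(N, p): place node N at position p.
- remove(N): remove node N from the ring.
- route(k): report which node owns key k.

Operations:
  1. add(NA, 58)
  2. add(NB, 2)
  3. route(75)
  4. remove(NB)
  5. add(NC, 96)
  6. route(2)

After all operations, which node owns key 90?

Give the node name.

Op 1: add NA@58 -> ring=[58:NA]
Op 2: add NB@2 -> ring=[2:NB,58:NA]
Op 3: route key 75: none >= 75, wrap to smallest pos 2 -> NB
Op 4: remove NB -> ring=[58:NA]
Op 5: add NC@96 -> ring=[58:NA,96:NC]
Op 6: route key 2: smallest pos >= 2 is 58 -> NA
Final route key 90: smallest pos >= 90 is 96 -> NC

Answer: NC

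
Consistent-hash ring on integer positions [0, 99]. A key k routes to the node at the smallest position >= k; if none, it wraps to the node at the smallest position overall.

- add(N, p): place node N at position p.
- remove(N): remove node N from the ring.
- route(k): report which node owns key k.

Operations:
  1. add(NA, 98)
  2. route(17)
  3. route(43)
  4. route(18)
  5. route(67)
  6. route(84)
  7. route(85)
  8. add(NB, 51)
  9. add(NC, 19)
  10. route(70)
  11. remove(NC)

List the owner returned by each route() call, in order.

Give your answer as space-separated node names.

Op 1: add NA@98 -> ring=[98:NA]
Op 2: route key 17: smallest pos >= 17 is 98 -> NA
Op 3: route key 43: smallest pos >= 43 is 98 -> NA
Op 4: route key 18: smallest pos >= 18 is 98 -> NA
Op 5: route key 67: smallest pos >= 67 is 98 -> NA
Op 6: route key 84: smallest pos >= 84 is 98 -> NA
Op 7: route key 85: smallest pos >= 85 is 98 -> NA
Op 8: add NB@51 -> ring=[51:NB,98:NA]
Op 9: add NC@19 -> ring=[19:NC,51:NB,98:NA]
Op 10: route key 70: smallest pos >= 70 is 98 -> NA
Op 11: remove NC -> ring=[51:NB,98:NA]

Answer: NA NA NA NA NA NA NA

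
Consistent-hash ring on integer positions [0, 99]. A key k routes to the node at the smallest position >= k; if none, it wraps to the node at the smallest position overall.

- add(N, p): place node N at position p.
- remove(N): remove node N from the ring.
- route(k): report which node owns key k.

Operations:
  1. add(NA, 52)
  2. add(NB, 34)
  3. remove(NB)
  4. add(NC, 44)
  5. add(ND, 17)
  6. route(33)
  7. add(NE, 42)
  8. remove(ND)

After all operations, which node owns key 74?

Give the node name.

Op 1: add NA@52 -> ring=[52:NA]
Op 2: add NB@34 -> ring=[34:NB,52:NA]
Op 3: remove NB -> ring=[52:NA]
Op 4: add NC@44 -> ring=[44:NC,52:NA]
Op 5: add ND@17 -> ring=[17:ND,44:NC,52:NA]
Op 6: route key 33: smallest pos >= 33 is 44 -> NC
Op 7: add NE@42 -> ring=[17:ND,42:NE,44:NC,52:NA]
Op 8: remove ND -> ring=[42:NE,44:NC,52:NA]
Final route key 74: none >= 74, wrap to smallest pos 42 -> NE

Answer: NE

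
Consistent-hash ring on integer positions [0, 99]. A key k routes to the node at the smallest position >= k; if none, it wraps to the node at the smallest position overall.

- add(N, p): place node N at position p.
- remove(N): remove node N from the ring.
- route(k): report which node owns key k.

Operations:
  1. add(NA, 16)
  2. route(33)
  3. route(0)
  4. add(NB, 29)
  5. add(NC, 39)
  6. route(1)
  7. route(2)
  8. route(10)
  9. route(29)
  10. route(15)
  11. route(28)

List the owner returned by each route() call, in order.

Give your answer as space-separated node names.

Op 1: add NA@16 -> ring=[16:NA]
Op 2: route key 33: none >= 33, wrap to smallest pos 16 -> NA
Op 3: route key 0: smallest pos >= 0 is 16 -> NA
Op 4: add NB@29 -> ring=[16:NA,29:NB]
Op 5: add NC@39 -> ring=[16:NA,29:NB,39:NC]
Op 6: route key 1: smallest pos >= 1 is 16 -> NA
Op 7: route key 2: smallest pos >= 2 is 16 -> NA
Op 8: route key 10: smallest pos >= 10 is 16 -> NA
Op 9: route key 29: smallest pos >= 29 is 29 -> NB
Op 10: route key 15: smallest pos >= 15 is 16 -> NA
Op 11: route key 28: smallest pos >= 28 is 29 -> NB

Answer: NA NA NA NA NA NB NA NB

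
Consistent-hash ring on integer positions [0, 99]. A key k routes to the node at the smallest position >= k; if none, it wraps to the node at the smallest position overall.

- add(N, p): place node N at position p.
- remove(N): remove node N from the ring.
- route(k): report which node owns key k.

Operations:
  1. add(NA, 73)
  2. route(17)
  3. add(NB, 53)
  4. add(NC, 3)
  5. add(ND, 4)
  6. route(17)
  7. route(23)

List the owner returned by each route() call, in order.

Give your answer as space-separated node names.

Answer: NA NB NB

Derivation:
Op 1: add NA@73 -> ring=[73:NA]
Op 2: route key 17: smallest pos >= 17 is 73 -> NA
Op 3: add NB@53 -> ring=[53:NB,73:NA]
Op 4: add NC@3 -> ring=[3:NC,53:NB,73:NA]
Op 5: add ND@4 -> ring=[3:NC,4:ND,53:NB,73:NA]
Op 6: route key 17: smallest pos >= 17 is 53 -> NB
Op 7: route key 23: smallest pos >= 23 is 53 -> NB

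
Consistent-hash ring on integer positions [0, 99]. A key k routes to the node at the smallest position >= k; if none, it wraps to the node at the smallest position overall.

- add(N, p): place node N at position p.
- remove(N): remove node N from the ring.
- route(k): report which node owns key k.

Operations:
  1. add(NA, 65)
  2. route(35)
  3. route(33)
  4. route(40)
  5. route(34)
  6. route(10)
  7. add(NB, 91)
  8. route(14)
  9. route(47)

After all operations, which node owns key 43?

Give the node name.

Op 1: add NA@65 -> ring=[65:NA]
Op 2: route key 35: smallest pos >= 35 is 65 -> NA
Op 3: route key 33: smallest pos >= 33 is 65 -> NA
Op 4: route key 40: smallest pos >= 40 is 65 -> NA
Op 5: route key 34: smallest pos >= 34 is 65 -> NA
Op 6: route key 10: smallest pos >= 10 is 65 -> NA
Op 7: add NB@91 -> ring=[65:NA,91:NB]
Op 8: route key 14: smallest pos >= 14 is 65 -> NA
Op 9: route key 47: smallest pos >= 47 is 65 -> NA
Final route key 43: smallest pos >= 43 is 65 -> NA

Answer: NA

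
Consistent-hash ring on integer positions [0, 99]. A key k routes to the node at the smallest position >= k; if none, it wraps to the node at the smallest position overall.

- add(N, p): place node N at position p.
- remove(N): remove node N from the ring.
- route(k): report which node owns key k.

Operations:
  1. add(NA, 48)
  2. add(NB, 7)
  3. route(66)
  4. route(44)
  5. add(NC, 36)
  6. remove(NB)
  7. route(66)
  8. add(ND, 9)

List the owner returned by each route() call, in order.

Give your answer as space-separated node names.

Answer: NB NA NC

Derivation:
Op 1: add NA@48 -> ring=[48:NA]
Op 2: add NB@7 -> ring=[7:NB,48:NA]
Op 3: route key 66: none >= 66, wrap to smallest pos 7 -> NB
Op 4: route key 44: smallest pos >= 44 is 48 -> NA
Op 5: add NC@36 -> ring=[7:NB,36:NC,48:NA]
Op 6: remove NB -> ring=[36:NC,48:NA]
Op 7: route key 66: none >= 66, wrap to smallest pos 36 -> NC
Op 8: add ND@9 -> ring=[9:ND,36:NC,48:NA]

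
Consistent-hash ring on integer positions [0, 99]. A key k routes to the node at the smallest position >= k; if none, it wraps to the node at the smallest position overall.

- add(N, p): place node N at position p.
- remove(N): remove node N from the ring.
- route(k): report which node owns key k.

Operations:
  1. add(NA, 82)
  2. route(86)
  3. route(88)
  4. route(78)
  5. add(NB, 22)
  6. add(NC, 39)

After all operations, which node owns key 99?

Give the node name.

Answer: NB

Derivation:
Op 1: add NA@82 -> ring=[82:NA]
Op 2: route key 86: none >= 86, wrap to smallest pos 82 -> NA
Op 3: route key 88: none >= 88, wrap to smallest pos 82 -> NA
Op 4: route key 78: smallest pos >= 78 is 82 -> NA
Op 5: add NB@22 -> ring=[22:NB,82:NA]
Op 6: add NC@39 -> ring=[22:NB,39:NC,82:NA]
Final route key 99: none >= 99, wrap to smallest pos 22 -> NB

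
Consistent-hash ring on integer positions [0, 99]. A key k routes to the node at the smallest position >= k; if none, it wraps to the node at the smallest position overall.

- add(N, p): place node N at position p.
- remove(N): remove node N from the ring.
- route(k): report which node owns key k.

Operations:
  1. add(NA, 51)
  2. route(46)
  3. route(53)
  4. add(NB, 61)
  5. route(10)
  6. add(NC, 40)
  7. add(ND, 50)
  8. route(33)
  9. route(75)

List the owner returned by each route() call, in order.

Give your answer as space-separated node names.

Op 1: add NA@51 -> ring=[51:NA]
Op 2: route key 46: smallest pos >= 46 is 51 -> NA
Op 3: route key 53: none >= 53, wrap to smallest pos 51 -> NA
Op 4: add NB@61 -> ring=[51:NA,61:NB]
Op 5: route key 10: smallest pos >= 10 is 51 -> NA
Op 6: add NC@40 -> ring=[40:NC,51:NA,61:NB]
Op 7: add ND@50 -> ring=[40:NC,50:ND,51:NA,61:NB]
Op 8: route key 33: smallest pos >= 33 is 40 -> NC
Op 9: route key 75: none >= 75, wrap to smallest pos 40 -> NC

Answer: NA NA NA NC NC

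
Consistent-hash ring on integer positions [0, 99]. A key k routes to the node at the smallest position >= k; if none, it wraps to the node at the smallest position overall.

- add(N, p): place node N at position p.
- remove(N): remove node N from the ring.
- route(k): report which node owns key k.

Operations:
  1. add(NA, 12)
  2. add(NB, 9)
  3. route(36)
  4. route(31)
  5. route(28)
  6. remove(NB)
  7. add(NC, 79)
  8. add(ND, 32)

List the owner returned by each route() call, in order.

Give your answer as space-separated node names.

Answer: NB NB NB

Derivation:
Op 1: add NA@12 -> ring=[12:NA]
Op 2: add NB@9 -> ring=[9:NB,12:NA]
Op 3: route key 36: none >= 36, wrap to smallest pos 9 -> NB
Op 4: route key 31: none >= 31, wrap to smallest pos 9 -> NB
Op 5: route key 28: none >= 28, wrap to smallest pos 9 -> NB
Op 6: remove NB -> ring=[12:NA]
Op 7: add NC@79 -> ring=[12:NA,79:NC]
Op 8: add ND@32 -> ring=[12:NA,32:ND,79:NC]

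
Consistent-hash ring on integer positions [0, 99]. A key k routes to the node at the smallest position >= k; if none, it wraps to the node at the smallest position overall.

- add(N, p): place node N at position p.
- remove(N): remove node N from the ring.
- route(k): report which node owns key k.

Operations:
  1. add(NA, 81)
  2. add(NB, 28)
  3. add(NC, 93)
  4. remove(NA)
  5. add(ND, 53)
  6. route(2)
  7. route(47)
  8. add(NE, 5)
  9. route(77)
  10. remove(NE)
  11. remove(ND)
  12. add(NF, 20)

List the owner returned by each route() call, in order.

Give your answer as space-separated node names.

Op 1: add NA@81 -> ring=[81:NA]
Op 2: add NB@28 -> ring=[28:NB,81:NA]
Op 3: add NC@93 -> ring=[28:NB,81:NA,93:NC]
Op 4: remove NA -> ring=[28:NB,93:NC]
Op 5: add ND@53 -> ring=[28:NB,53:ND,93:NC]
Op 6: route key 2: smallest pos >= 2 is 28 -> NB
Op 7: route key 47: smallest pos >= 47 is 53 -> ND
Op 8: add NE@5 -> ring=[5:NE,28:NB,53:ND,93:NC]
Op 9: route key 77: smallest pos >= 77 is 93 -> NC
Op 10: remove NE -> ring=[28:NB,53:ND,93:NC]
Op 11: remove ND -> ring=[28:NB,93:NC]
Op 12: add NF@20 -> ring=[20:NF,28:NB,93:NC]

Answer: NB ND NC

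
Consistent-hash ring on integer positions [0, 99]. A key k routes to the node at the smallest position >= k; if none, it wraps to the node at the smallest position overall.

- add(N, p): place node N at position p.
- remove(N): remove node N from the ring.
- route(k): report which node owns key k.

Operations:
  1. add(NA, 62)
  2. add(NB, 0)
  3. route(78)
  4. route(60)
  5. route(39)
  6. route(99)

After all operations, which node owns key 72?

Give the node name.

Op 1: add NA@62 -> ring=[62:NA]
Op 2: add NB@0 -> ring=[0:NB,62:NA]
Op 3: route key 78: none >= 78, wrap to smallest pos 0 -> NB
Op 4: route key 60: smallest pos >= 60 is 62 -> NA
Op 5: route key 39: smallest pos >= 39 is 62 -> NA
Op 6: route key 99: none >= 99, wrap to smallest pos 0 -> NB
Final route key 72: none >= 72, wrap to smallest pos 0 -> NB

Answer: NB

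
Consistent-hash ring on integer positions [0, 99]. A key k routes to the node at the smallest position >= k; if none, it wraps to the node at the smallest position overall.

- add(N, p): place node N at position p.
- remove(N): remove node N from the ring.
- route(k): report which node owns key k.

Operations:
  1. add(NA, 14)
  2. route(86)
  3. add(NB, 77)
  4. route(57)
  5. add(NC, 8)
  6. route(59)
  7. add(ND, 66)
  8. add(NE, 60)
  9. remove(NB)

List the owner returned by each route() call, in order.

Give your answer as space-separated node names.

Answer: NA NB NB

Derivation:
Op 1: add NA@14 -> ring=[14:NA]
Op 2: route key 86: none >= 86, wrap to smallest pos 14 -> NA
Op 3: add NB@77 -> ring=[14:NA,77:NB]
Op 4: route key 57: smallest pos >= 57 is 77 -> NB
Op 5: add NC@8 -> ring=[8:NC,14:NA,77:NB]
Op 6: route key 59: smallest pos >= 59 is 77 -> NB
Op 7: add ND@66 -> ring=[8:NC,14:NA,66:ND,77:NB]
Op 8: add NE@60 -> ring=[8:NC,14:NA,60:NE,66:ND,77:NB]
Op 9: remove NB -> ring=[8:NC,14:NA,60:NE,66:ND]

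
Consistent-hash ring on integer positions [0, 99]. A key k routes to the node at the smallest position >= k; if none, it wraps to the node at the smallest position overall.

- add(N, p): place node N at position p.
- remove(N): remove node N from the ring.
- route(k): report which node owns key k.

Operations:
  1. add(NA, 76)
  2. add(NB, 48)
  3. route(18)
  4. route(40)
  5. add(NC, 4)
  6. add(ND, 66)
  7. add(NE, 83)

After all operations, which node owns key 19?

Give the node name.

Op 1: add NA@76 -> ring=[76:NA]
Op 2: add NB@48 -> ring=[48:NB,76:NA]
Op 3: route key 18: smallest pos >= 18 is 48 -> NB
Op 4: route key 40: smallest pos >= 40 is 48 -> NB
Op 5: add NC@4 -> ring=[4:NC,48:NB,76:NA]
Op 6: add ND@66 -> ring=[4:NC,48:NB,66:ND,76:NA]
Op 7: add NE@83 -> ring=[4:NC,48:NB,66:ND,76:NA,83:NE]
Final route key 19: smallest pos >= 19 is 48 -> NB

Answer: NB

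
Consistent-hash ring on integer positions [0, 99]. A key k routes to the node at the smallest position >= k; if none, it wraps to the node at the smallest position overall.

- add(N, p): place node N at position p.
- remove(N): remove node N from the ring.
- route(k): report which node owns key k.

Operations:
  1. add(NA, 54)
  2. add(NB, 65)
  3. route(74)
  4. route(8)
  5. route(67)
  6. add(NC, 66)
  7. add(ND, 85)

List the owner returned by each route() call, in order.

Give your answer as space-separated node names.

Op 1: add NA@54 -> ring=[54:NA]
Op 2: add NB@65 -> ring=[54:NA,65:NB]
Op 3: route key 74: none >= 74, wrap to smallest pos 54 -> NA
Op 4: route key 8: smallest pos >= 8 is 54 -> NA
Op 5: route key 67: none >= 67, wrap to smallest pos 54 -> NA
Op 6: add NC@66 -> ring=[54:NA,65:NB,66:NC]
Op 7: add ND@85 -> ring=[54:NA,65:NB,66:NC,85:ND]

Answer: NA NA NA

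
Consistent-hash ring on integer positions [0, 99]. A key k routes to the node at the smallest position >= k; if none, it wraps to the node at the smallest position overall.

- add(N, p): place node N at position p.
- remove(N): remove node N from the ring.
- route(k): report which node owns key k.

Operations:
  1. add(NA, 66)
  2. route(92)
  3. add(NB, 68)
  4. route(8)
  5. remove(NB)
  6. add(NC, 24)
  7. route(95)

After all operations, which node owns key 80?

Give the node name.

Answer: NC

Derivation:
Op 1: add NA@66 -> ring=[66:NA]
Op 2: route key 92: none >= 92, wrap to smallest pos 66 -> NA
Op 3: add NB@68 -> ring=[66:NA,68:NB]
Op 4: route key 8: smallest pos >= 8 is 66 -> NA
Op 5: remove NB -> ring=[66:NA]
Op 6: add NC@24 -> ring=[24:NC,66:NA]
Op 7: route key 95: none >= 95, wrap to smallest pos 24 -> NC
Final route key 80: none >= 80, wrap to smallest pos 24 -> NC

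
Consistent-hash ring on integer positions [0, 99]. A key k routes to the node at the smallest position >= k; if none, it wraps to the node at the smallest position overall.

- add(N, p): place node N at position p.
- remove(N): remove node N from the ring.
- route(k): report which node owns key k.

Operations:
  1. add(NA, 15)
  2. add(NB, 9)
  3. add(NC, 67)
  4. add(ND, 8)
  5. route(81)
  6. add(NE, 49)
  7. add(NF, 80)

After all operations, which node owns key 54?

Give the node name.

Answer: NC

Derivation:
Op 1: add NA@15 -> ring=[15:NA]
Op 2: add NB@9 -> ring=[9:NB,15:NA]
Op 3: add NC@67 -> ring=[9:NB,15:NA,67:NC]
Op 4: add ND@8 -> ring=[8:ND,9:NB,15:NA,67:NC]
Op 5: route key 81: none >= 81, wrap to smallest pos 8 -> ND
Op 6: add NE@49 -> ring=[8:ND,9:NB,15:NA,49:NE,67:NC]
Op 7: add NF@80 -> ring=[8:ND,9:NB,15:NA,49:NE,67:NC,80:NF]
Final route key 54: smallest pos >= 54 is 67 -> NC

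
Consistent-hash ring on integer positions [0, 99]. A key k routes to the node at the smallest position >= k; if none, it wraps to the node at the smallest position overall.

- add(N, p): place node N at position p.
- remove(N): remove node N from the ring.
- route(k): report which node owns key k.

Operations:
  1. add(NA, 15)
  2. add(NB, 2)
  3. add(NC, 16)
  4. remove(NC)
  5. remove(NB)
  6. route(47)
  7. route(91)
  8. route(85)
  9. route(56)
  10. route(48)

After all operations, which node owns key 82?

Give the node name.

Op 1: add NA@15 -> ring=[15:NA]
Op 2: add NB@2 -> ring=[2:NB,15:NA]
Op 3: add NC@16 -> ring=[2:NB,15:NA,16:NC]
Op 4: remove NC -> ring=[2:NB,15:NA]
Op 5: remove NB -> ring=[15:NA]
Op 6: route key 47: none >= 47, wrap to smallest pos 15 -> NA
Op 7: route key 91: none >= 91, wrap to smallest pos 15 -> NA
Op 8: route key 85: none >= 85, wrap to smallest pos 15 -> NA
Op 9: route key 56: none >= 56, wrap to smallest pos 15 -> NA
Op 10: route key 48: none >= 48, wrap to smallest pos 15 -> NA
Final route key 82: none >= 82, wrap to smallest pos 15 -> NA

Answer: NA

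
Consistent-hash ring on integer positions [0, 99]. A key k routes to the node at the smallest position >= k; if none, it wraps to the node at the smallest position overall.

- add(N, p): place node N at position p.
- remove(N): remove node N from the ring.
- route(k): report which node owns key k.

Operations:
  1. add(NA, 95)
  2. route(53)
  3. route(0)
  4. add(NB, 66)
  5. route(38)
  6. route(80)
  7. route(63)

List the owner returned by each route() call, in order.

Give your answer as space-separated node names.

Op 1: add NA@95 -> ring=[95:NA]
Op 2: route key 53: smallest pos >= 53 is 95 -> NA
Op 3: route key 0: smallest pos >= 0 is 95 -> NA
Op 4: add NB@66 -> ring=[66:NB,95:NA]
Op 5: route key 38: smallest pos >= 38 is 66 -> NB
Op 6: route key 80: smallest pos >= 80 is 95 -> NA
Op 7: route key 63: smallest pos >= 63 is 66 -> NB

Answer: NA NA NB NA NB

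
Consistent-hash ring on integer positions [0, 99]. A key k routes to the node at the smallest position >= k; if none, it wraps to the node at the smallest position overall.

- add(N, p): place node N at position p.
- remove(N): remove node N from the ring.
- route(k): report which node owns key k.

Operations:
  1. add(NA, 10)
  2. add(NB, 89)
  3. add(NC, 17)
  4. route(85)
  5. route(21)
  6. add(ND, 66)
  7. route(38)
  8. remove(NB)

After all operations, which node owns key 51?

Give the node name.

Answer: ND

Derivation:
Op 1: add NA@10 -> ring=[10:NA]
Op 2: add NB@89 -> ring=[10:NA,89:NB]
Op 3: add NC@17 -> ring=[10:NA,17:NC,89:NB]
Op 4: route key 85: smallest pos >= 85 is 89 -> NB
Op 5: route key 21: smallest pos >= 21 is 89 -> NB
Op 6: add ND@66 -> ring=[10:NA,17:NC,66:ND,89:NB]
Op 7: route key 38: smallest pos >= 38 is 66 -> ND
Op 8: remove NB -> ring=[10:NA,17:NC,66:ND]
Final route key 51: smallest pos >= 51 is 66 -> ND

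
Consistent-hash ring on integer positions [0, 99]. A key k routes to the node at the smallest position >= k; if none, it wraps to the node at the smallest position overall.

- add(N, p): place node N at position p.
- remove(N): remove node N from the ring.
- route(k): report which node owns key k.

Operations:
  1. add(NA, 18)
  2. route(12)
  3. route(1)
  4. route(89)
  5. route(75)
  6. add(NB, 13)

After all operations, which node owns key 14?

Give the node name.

Answer: NA

Derivation:
Op 1: add NA@18 -> ring=[18:NA]
Op 2: route key 12: smallest pos >= 12 is 18 -> NA
Op 3: route key 1: smallest pos >= 1 is 18 -> NA
Op 4: route key 89: none >= 89, wrap to smallest pos 18 -> NA
Op 5: route key 75: none >= 75, wrap to smallest pos 18 -> NA
Op 6: add NB@13 -> ring=[13:NB,18:NA]
Final route key 14: smallest pos >= 14 is 18 -> NA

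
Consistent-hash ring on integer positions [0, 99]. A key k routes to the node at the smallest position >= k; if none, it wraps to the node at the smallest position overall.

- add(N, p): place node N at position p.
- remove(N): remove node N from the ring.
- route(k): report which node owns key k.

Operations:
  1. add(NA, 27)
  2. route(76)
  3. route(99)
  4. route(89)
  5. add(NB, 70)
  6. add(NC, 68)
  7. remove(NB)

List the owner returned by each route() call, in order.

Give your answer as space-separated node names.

Op 1: add NA@27 -> ring=[27:NA]
Op 2: route key 76: none >= 76, wrap to smallest pos 27 -> NA
Op 3: route key 99: none >= 99, wrap to smallest pos 27 -> NA
Op 4: route key 89: none >= 89, wrap to smallest pos 27 -> NA
Op 5: add NB@70 -> ring=[27:NA,70:NB]
Op 6: add NC@68 -> ring=[27:NA,68:NC,70:NB]
Op 7: remove NB -> ring=[27:NA,68:NC]

Answer: NA NA NA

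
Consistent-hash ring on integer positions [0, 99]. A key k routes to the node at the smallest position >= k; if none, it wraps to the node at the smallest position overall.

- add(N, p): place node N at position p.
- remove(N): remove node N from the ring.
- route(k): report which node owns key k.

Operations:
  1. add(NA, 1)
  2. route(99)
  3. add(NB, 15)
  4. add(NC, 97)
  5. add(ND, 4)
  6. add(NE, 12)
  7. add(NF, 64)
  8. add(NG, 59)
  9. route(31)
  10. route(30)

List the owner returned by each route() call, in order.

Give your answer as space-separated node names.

Answer: NA NG NG

Derivation:
Op 1: add NA@1 -> ring=[1:NA]
Op 2: route key 99: none >= 99, wrap to smallest pos 1 -> NA
Op 3: add NB@15 -> ring=[1:NA,15:NB]
Op 4: add NC@97 -> ring=[1:NA,15:NB,97:NC]
Op 5: add ND@4 -> ring=[1:NA,4:ND,15:NB,97:NC]
Op 6: add NE@12 -> ring=[1:NA,4:ND,12:NE,15:NB,97:NC]
Op 7: add NF@64 -> ring=[1:NA,4:ND,12:NE,15:NB,64:NF,97:NC]
Op 8: add NG@59 -> ring=[1:NA,4:ND,12:NE,15:NB,59:NG,64:NF,97:NC]
Op 9: route key 31: smallest pos >= 31 is 59 -> NG
Op 10: route key 30: smallest pos >= 30 is 59 -> NG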